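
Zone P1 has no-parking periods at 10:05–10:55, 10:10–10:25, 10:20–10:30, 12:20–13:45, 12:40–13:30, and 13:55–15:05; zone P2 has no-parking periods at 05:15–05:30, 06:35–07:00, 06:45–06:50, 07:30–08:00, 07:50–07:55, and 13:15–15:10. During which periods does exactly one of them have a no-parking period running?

05:15–05:30, 06:35–07:00, 07:30–08:00, 10:05–10:55, 12:20–13:15, 13:45–13:55, 15:05–15:10

A, merged: 10:05–10:55, 12:20–13:45, 13:55–15:05.
B, merged: 05:15–05:30, 06:35–07:00, 07:30–08:00, 13:15–15:10.
Only in the first: 10:05–10:55, 12:20–13:15.
Only in the second: 05:15–05:30, 06:35–07:00, 07:30–08:00, 13:45–13:55, 15:05–15:10.
Together these are the periods covered by exactly one.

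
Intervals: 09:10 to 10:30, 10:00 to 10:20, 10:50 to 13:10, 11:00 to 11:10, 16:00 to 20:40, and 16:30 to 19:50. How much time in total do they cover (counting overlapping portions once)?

8 h 20 min

Merged: 09:10–10:30, 10:50–13:10, 16:00–20:40.
Lengths: 1 h 20 min + 2 h 20 min + 4 h 40 min = 8 h 20 min.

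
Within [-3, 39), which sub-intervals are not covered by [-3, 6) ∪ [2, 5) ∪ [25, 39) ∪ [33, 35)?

The merged coverage is [-3, 6), [25, 39).
Uncovered inside [-3, 39): [6, 25).

[6, 25)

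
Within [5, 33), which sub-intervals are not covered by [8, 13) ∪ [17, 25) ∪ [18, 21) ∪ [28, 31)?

Covered (merged): [8, 13), [17, 25), [28, 31).
Complement within [5, 33): [5, 8), [13, 17), [25, 28), [31, 33).

[5, 8) ∪ [13, 17) ∪ [25, 28) ∪ [31, 33)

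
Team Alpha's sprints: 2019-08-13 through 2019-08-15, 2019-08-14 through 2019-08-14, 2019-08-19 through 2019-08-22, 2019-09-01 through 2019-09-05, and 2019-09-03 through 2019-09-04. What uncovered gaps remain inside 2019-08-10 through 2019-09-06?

2019-08-10 through 2019-08-12, 2019-08-16 through 2019-08-18, 2019-08-23 through 2019-08-31, 2019-09-06 through 2019-09-06

Covered (merged): 2019-08-13 through 2019-08-15, 2019-08-19 through 2019-08-22, 2019-09-01 through 2019-09-05.
Uncovered inside 2019-08-10 through 2019-09-06: 2019-08-10 through 2019-08-12, 2019-08-16 through 2019-08-18, 2019-08-23 through 2019-08-31, 2019-09-06 through 2019-09-06.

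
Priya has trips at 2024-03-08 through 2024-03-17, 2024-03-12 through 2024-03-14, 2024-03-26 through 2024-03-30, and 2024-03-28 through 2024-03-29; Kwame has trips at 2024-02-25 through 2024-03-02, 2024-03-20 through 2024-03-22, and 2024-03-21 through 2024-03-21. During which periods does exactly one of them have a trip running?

2024-02-25 through 2024-03-02, 2024-03-08 through 2024-03-17, 2024-03-20 through 2024-03-22, 2024-03-26 through 2024-03-30

A, merged: 2024-03-08 through 2024-03-17, 2024-03-26 through 2024-03-30.
B, merged: 2024-02-25 through 2024-03-02, 2024-03-20 through 2024-03-22.
A \ B = 2024-03-08 through 2024-03-17, 2024-03-26 through 2024-03-30.
B \ A = 2024-02-25 through 2024-03-02, 2024-03-20 through 2024-03-22.
Union of the two gives the symmetric difference.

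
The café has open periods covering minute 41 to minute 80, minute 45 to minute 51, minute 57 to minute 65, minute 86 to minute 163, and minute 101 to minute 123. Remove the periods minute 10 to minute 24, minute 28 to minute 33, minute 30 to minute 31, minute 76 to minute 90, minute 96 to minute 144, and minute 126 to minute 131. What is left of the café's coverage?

minute 41 to minute 76, minute 90 to minute 96, minute 144 to minute 163

A, merged: minute 41 to minute 80, minute 86 to minute 163.
B, merged: minute 10 to minute 24, minute 28 to minute 33, minute 76 to minute 90, minute 96 to minute 144.
minute 41 to minute 80 \ B = minute 41 to minute 76.
minute 86 to minute 163 \ B = minute 90 to minute 96, minute 144 to minute 163.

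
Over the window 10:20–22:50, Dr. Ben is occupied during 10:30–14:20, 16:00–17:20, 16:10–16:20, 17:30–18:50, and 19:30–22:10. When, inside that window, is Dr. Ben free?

10:20–10:30, 14:20–16:00, 17:20–17:30, 18:50–19:30, 22:10–22:50

After merging, the occupied span is 10:30–14:20, 16:00–17:20, 17:30–18:50, 19:30–22:10.
Complement within 10:20–22:50: 10:20–10:30, 14:20–16:00, 17:20–17:30, 18:50–19:30, 22:10–22:50.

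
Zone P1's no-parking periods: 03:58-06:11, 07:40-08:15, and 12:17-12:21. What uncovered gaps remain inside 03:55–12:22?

The merged coverage is 03:58-06:11, 07:40-08:15, 12:17-12:21.
Gaps within 03:55-12:22: 03:55-03:58, 06:11-07:40, 08:15-12:17, 12:21-12:22.

03:55-03:58, 06:11-07:40, 08:15-12:17, 12:21-12:22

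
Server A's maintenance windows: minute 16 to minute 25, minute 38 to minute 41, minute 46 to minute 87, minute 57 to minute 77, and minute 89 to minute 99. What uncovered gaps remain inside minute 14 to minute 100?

Covered (merged): minute 16 to minute 25, minute 38 to minute 41, minute 46 to minute 87, minute 89 to minute 99.
Gaps within minute 14 to minute 100: minute 14 to minute 16, minute 25 to minute 38, minute 41 to minute 46, minute 87 to minute 89, minute 99 to minute 100.

minute 14 to minute 16, minute 25 to minute 38, minute 41 to minute 46, minute 87 to minute 89, minute 99 to minute 100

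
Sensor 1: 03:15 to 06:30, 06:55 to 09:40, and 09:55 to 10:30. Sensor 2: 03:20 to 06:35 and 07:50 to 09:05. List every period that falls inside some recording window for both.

03:15-06:30 overlaps B on 03:20-06:30.
06:55-09:40 overlaps B on 07:50-09:05.
09:55-10:30 falls entirely outside B.

03:20-06:30, 07:50-09:05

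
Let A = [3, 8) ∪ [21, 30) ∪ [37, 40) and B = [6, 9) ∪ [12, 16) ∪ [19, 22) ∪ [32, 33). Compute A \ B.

[3, 8) \ B = [3, 6).
[21, 30) \ B = [22, 30).
[37, 40): nothing removed.

[3, 6) ∪ [22, 30) ∪ [37, 40)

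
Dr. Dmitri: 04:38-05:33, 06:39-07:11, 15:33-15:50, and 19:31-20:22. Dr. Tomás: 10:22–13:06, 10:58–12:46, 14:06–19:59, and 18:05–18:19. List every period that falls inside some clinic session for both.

Merge the second list: 10:22–13:06, 14:06–19:59.
04:38–05:33: no overlap with the second set.
06:39–07:11: no overlap with the second set.
15:33–15:50 meets the second set on 15:33–15:50.
19:31–20:22 meets the second set on 19:31–19:59.

15:33–15:50, 19:31–19:59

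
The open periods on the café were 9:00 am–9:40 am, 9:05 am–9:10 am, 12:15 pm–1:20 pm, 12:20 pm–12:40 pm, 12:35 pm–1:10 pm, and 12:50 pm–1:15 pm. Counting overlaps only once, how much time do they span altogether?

1 h 45 min

Merged: 9:00 am–9:40 am, 12:15 pm–1:20 pm.
Lengths: 40 min + 1 h 5 min = 1 h 45 min.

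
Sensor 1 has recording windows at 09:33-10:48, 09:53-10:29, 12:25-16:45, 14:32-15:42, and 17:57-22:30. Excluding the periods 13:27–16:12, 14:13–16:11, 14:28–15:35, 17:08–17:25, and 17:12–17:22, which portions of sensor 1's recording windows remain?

Merge the first list: 09:33-10:48, 12:25-16:45, 17:57-22:30.
Merge the second list: 13:27-16:12, 17:08-17:25.
09:33-10:48 is untouched.
12:25-16:45 with B removed leaves 12:25-13:27, 16:12-16:45.
17:57-22:30 is untouched.

09:33-10:48, 12:25-13:27, 16:12-16:45, 17:57-22:30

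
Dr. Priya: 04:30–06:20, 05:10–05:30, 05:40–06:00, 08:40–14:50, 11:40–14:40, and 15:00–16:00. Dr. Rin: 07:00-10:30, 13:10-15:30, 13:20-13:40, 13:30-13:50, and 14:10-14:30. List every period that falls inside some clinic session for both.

A, merged: 04:30-06:20, 08:40-14:50, 15:00-16:00.
B, merged: 07:00-10:30, 13:10-15:30.
04:30-06:20: no overlap with the second set.
08:40-14:50 meets the second set on 08:40-10:30, 13:10-14:50.
15:00-16:00 meets the second set on 15:00-15:30.

08:40-10:30, 13:10-14:50, 15:00-15:30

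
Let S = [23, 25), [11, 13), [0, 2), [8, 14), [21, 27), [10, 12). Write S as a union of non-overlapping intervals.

[0, 2) ∪ [8, 14) ∪ [21, 27)

Sort by start: [0, 2), [8, 14), [10, 12), [11, 13), [21, 27), [23, 25).
[8, 14) is disjoint → start new block.
[10, 12) overlaps/touches [8, 14) → extend to [8, 14).
[11, 13) overlaps/touches [8, 14) → extend to [8, 14).
[21, 27) is disjoint → start new block.
[23, 25) overlaps/touches [21, 27) → extend to [21, 27).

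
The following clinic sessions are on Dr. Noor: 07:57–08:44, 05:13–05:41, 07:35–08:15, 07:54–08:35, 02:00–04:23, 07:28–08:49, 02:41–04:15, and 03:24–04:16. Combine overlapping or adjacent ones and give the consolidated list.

Sort by start: 02:00–04:23, 02:41–04:15, 03:24–04:16, 05:13–05:41, 07:28–08:49, 07:35–08:15, 07:54–08:35, 07:57–08:44.
02:41–04:15 overlaps/touches 02:00–04:23 → extend to 02:00–04:23.
03:24–04:16 overlaps/touches 02:00–04:23 → extend to 02:00–04:23.
05:13–05:41 is disjoint → start new block.
07:28–08:49 is disjoint → start new block.
07:35–08:15 overlaps/touches 07:28–08:49 → extend to 07:28–08:49.
07:54–08:35 overlaps/touches 07:28–08:49 → extend to 07:28–08:49.
07:57–08:44 overlaps/touches 07:28–08:49 → extend to 07:28–08:49.

02:00–04:23, 05:13–05:41, 07:28–08:49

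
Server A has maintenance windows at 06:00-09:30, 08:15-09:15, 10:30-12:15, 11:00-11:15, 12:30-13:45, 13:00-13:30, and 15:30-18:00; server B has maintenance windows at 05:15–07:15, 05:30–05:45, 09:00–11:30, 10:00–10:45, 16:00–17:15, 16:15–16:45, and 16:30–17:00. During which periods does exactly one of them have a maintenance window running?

Merge the first list: 06:00–09:30, 10:30–12:15, 12:30–13:45, 15:30–18:00.
Merge the second list: 05:15–07:15, 09:00–11:30, 16:00–17:15.
A but not B: 07:15–09:00, 11:30–12:15, 12:30–13:45, 15:30–16:00, 17:15–18:00.
B but not A: 05:15–06:00, 09:30–10:30.
Combining gives A △ B.

05:15–06:00, 07:15–09:00, 09:30–10:30, 11:30–12:15, 12:30–13:45, 15:30–16:00, 17:15–18:00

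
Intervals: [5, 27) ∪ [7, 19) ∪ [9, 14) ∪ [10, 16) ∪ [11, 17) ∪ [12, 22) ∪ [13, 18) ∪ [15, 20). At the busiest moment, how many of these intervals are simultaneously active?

7

At 13, 7 of the intervals are simultaneously active.
No point has more.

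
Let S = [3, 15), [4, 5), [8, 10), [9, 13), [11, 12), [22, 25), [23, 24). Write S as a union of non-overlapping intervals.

[4, 5) overlaps/touches [3, 15) → extend to [3, 15).
[8, 10) overlaps/touches [3, 15) → extend to [3, 15).
[9, 13) overlaps/touches [3, 15) → extend to [3, 15).
[11, 12) overlaps/touches [3, 15) → extend to [3, 15).
[22, 25) is disjoint → start new block.
[23, 24) overlaps/touches [22, 25) → extend to [22, 25).

[3, 15) ∪ [22, 25)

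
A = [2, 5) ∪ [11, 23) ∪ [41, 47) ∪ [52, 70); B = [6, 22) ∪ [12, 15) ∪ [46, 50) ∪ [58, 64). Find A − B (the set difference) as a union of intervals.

[2, 5) ∪ [22, 23) ∪ [41, 46) ∪ [52, 58) ∪ [64, 70)

B, merged: [6, 22), [46, 50), [58, 64).
[2, 5): nothing removed.
[11, 23) \ B = [22, 23).
[41, 47) \ B = [41, 46).
[52, 70) \ B = [52, 58), [64, 70).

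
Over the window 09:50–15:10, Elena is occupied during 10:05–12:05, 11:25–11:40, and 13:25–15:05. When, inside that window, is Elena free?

After merging, the occupied span is 10:05–12:05, 13:25–15:05.
Gaps within 09:50–15:10: 09:50–10:05, 12:05–13:25, 15:05–15:10.

09:50–10:05, 12:05–13:25, 15:05–15:10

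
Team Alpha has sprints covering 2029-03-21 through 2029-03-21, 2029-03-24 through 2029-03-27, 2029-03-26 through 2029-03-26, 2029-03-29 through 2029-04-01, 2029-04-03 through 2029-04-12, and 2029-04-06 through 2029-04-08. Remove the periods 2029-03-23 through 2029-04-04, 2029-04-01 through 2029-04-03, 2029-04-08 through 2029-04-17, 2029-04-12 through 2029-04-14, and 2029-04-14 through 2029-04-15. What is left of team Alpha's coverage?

Merge the first list: 2029-03-21 through 2029-03-21, 2029-03-24 through 2029-03-27, 2029-03-29 through 2029-04-01, 2029-04-03 through 2029-04-12.
Merge the second list: 2029-03-23 through 2029-04-04, 2029-04-08 through 2029-04-17.
2029-03-21 through 2029-03-21: nothing removed.
2029-03-24 through 2029-03-27: entirely removed.
2029-03-29 through 2029-04-01: entirely removed.
2029-04-03 through 2029-04-12 \ B = 2029-04-05 through 2029-04-07.

2029-03-21 through 2029-03-21, 2029-04-05 through 2029-04-07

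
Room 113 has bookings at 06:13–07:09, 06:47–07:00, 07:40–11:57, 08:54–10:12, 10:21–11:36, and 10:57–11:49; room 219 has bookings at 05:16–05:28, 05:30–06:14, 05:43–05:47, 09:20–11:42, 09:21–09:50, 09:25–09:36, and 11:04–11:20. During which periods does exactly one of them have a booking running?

05:16–05:28, 05:30–06:13, 06:14–07:09, 07:40–09:20, 11:42–11:57

Merge the first list: 06:13–07:09, 07:40–11:57.
Merge the second list: 05:16–05:28, 05:30–06:14, 09:20–11:42.
A but not B: 06:14–07:09, 07:40–09:20, 11:42–11:57.
B but not A: 05:16–05:28, 05:30–06:13.
Combining gives A △ B.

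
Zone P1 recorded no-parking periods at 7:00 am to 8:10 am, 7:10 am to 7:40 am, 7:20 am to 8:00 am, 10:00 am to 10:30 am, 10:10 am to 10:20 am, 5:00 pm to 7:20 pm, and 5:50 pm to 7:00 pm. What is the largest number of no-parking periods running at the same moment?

3

Walk the sorted start/end points keeping a running depth.
The depth first hits 3 at 7:20 am.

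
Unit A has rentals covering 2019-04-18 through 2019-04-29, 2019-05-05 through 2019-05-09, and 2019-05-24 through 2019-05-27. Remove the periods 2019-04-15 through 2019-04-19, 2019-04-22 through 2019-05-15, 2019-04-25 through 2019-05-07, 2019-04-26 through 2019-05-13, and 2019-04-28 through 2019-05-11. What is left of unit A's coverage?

B, merged: 2019-04-15 through 2019-04-19, 2019-04-22 through 2019-05-15.
2019-04-18 through 2019-04-29 \ B = 2019-04-20 through 2019-04-21.
2019-05-05 through 2019-05-09: entirely removed.
2019-05-24 through 2019-05-27: nothing removed.

2019-04-20 through 2019-04-21, 2019-05-24 through 2019-05-27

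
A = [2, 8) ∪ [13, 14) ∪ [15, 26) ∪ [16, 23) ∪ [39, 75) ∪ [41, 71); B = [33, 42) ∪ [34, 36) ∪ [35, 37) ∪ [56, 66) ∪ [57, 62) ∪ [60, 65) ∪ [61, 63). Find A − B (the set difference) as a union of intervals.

[2, 8) ∪ [13, 14) ∪ [15, 26) ∪ [42, 56) ∪ [66, 75)

Merge the first list: [2, 8), [13, 14), [15, 26), [39, 75).
Merge the second list: [33, 42), [56, 66).
[2, 8) is untouched.
[13, 14) is untouched.
[15, 26) is untouched.
[39, 75) with B removed leaves [42, 56), [66, 75).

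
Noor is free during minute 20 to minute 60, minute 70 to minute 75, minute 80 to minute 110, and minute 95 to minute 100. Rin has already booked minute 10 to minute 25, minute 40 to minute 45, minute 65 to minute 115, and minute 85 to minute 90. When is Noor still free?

minute 25 to minute 40, minute 45 to minute 60

First set merges to minute 20 to minute 60, minute 70 to minute 75, minute 80 to minute 110.
Second set merges to minute 10 to minute 25, minute 40 to minute 45, minute 65 to minute 115.
minute 20 to minute 60 with B removed leaves minute 25 to minute 40, minute 45 to minute 60.
minute 70 to minute 75 lies entirely inside B → drops out.
minute 80 to minute 110 lies entirely inside B → drops out.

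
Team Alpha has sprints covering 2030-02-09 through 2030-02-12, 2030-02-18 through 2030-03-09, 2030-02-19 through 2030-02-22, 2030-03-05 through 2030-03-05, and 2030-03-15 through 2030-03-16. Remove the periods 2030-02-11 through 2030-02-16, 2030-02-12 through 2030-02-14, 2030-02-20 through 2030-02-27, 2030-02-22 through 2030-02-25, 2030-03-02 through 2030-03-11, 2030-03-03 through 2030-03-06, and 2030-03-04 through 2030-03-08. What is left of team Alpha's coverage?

2030-02-09 through 2030-02-10, 2030-02-18 through 2030-02-19, 2030-02-28 through 2030-03-01, 2030-03-15 through 2030-03-16

Merge the first list: 2030-02-09 through 2030-02-12, 2030-02-18 through 2030-03-09, 2030-03-15 through 2030-03-16.
Merge the second list: 2030-02-11 through 2030-02-16, 2030-02-20 through 2030-02-27, 2030-03-02 through 2030-03-11.
2030-02-09 through 2030-02-12 with B removed leaves 2030-02-09 through 2030-02-10.
2030-02-18 through 2030-03-09 with B removed leaves 2030-02-18 through 2030-02-19, 2030-02-28 through 2030-03-01.
2030-03-15 through 2030-03-16 is untouched.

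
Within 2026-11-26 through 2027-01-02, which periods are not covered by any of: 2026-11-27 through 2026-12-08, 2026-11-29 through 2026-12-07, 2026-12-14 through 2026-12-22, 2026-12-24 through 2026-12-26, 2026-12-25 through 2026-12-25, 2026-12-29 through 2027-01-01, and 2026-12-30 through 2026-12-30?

Covered (merged): 2026-11-27 through 2026-12-08, 2026-12-14 through 2026-12-22, 2026-12-24 through 2026-12-26, 2026-12-29 through 2027-01-01.
Gaps within 2026-11-26 through 2027-01-02: 2026-11-26 through 2026-11-26, 2026-12-09 through 2026-12-13, 2026-12-23 through 2026-12-23, 2026-12-27 through 2026-12-28, 2027-01-02 through 2027-01-02.

2026-11-26 through 2026-11-26, 2026-12-09 through 2026-12-13, 2026-12-23 through 2026-12-23, 2026-12-27 through 2026-12-28, 2027-01-02 through 2027-01-02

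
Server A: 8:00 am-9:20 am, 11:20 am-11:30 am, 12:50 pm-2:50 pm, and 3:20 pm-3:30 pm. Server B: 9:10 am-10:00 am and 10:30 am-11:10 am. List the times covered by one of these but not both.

Only in the first: 8:00 am–9:10 am, 11:20 am–11:30 am, 12:50 pm–2:50 pm, 3:20 pm–3:30 pm.
Only in the second: 9:20 am–10:00 am, 10:30 am–11:10 am.
Together these are the periods covered by exactly one.

8:00 am–9:10 am, 9:20 am–10:00 am, 10:30 am–11:10 am, 11:20 am–11:30 am, 12:50 pm–2:50 pm, 3:20 pm–3:30 pm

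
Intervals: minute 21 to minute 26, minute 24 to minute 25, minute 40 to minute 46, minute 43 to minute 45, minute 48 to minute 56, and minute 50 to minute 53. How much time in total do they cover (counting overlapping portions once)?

Merged: minute 21 to minute 26, minute 40 to minute 46, minute 48 to minute 56.
Lengths: 5 minutes + 6 minutes + 8 minutes = 19 minutes.

19 minutes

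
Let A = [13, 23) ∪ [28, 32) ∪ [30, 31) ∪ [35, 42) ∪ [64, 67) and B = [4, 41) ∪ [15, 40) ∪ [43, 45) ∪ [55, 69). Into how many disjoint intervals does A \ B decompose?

First set merges to [13, 23), [28, 32), [35, 42), [64, 67).
Second set merges to [4, 41), [43, 45), [55, 69).
A \ B = [41, 42).
That is 1 disjoint piece.

1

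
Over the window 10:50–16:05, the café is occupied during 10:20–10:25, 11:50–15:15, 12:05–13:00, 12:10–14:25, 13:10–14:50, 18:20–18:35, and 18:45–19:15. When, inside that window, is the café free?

10:50-11:50, 15:15-16:05

Covered (merged): 10:20-10:25, 11:50-15:15, 18:20-18:35, 18:45-19:15.
Complement within 10:50-16:05: 10:50-11:50, 15:15-16:05.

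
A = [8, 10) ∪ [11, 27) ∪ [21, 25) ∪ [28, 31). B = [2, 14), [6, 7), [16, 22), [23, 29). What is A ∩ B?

[8, 10) ∪ [11, 14) ∪ [16, 22) ∪ [23, 27) ∪ [28, 29)

First set merges to [8, 10), [11, 27), [28, 31).
Second set merges to [2, 14), [16, 22), [23, 29).
[8, 10) overlaps B on [8, 10).
[11, 27) overlaps B on [11, 14), [16, 22), [23, 27).
[28, 31) overlaps B on [28, 29).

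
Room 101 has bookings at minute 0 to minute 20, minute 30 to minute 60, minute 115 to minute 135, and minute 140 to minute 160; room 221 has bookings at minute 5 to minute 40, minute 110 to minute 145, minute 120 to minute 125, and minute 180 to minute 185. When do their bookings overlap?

Second set merges to minute 5 to minute 40, minute 110 to minute 145, minute 180 to minute 185.
minute 0 to minute 20 meets the second set on minute 5 to minute 20.
minute 30 to minute 60 meets the second set on minute 30 to minute 40.
minute 115 to minute 135 meets the second set on minute 115 to minute 135.
minute 140 to minute 160 meets the second set on minute 140 to minute 145.

minute 5 to minute 20, minute 30 to minute 40, minute 115 to minute 135, minute 140 to minute 145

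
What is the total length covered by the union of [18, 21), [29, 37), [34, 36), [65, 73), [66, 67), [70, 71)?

Merged: [18, 21), [29, 37), [65, 73).
Lengths: 3 + 8 + 8 = 19.

19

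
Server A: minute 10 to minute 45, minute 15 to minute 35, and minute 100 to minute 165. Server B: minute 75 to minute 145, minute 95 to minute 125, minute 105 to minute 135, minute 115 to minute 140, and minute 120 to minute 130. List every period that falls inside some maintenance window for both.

minute 100 to minute 145

A, merged: minute 10 to minute 45, minute 100 to minute 165.
B, merged: minute 75 to minute 145.
minute 10 to minute 45: no overlap with the second set.
minute 100 to minute 165 meets the second set on minute 100 to minute 145.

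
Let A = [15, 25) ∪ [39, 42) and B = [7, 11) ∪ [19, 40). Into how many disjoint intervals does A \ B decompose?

A \ B = [15, 19), [40, 42).
That is 2 disjoint pieces.

2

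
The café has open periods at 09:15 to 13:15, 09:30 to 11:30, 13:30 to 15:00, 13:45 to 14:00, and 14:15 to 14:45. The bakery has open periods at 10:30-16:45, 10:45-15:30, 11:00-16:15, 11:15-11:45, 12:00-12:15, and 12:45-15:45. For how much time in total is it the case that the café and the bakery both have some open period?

A, merged: 09:15–13:15, 13:30–15:00.
B, merged: 10:30–16:45.
A ∩ B = 10:30–13:15, 13:30–15:00.
Total: 2 h 45 min + 1 h 30 min = 4 h 15 min.

4 h 15 min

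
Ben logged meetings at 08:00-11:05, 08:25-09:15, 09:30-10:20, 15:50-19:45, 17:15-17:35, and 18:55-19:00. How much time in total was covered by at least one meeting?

7 h

Merged: 08:00–11:05, 15:50–19:45.
Lengths: 3 h 5 min + 3 h 55 min = 7 h.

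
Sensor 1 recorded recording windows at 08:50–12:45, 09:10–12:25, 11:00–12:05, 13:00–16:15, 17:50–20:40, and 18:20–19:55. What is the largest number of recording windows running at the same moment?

3

At 11:00, 3 of the intervals are simultaneously active.
No point has more.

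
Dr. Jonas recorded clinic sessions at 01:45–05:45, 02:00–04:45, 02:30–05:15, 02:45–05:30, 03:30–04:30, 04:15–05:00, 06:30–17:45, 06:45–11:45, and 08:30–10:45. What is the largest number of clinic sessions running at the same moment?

At 04:15, 6 of the intervals are simultaneously active.
No point has more.

6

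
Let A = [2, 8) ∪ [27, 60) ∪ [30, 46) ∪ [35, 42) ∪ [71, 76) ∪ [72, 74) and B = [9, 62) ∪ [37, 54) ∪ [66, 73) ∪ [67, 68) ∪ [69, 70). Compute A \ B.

A, merged: [2, 8), [27, 60), [71, 76).
B, merged: [9, 62), [66, 73).
[2, 8): no B overlap → unchanged.
[27, 60): fully covered by B → removed.
[71, 76) minus B → [73, 76).

[2, 8) ∪ [73, 76)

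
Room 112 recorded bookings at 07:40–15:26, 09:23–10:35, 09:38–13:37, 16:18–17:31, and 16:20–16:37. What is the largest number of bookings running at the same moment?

3

At 09:38, 3 of the intervals are simultaneously active.
No point has more.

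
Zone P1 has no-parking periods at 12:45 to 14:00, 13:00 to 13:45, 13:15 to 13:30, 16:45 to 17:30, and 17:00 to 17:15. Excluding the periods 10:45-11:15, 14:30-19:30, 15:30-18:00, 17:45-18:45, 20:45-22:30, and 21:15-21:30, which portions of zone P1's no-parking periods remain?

12:45–14:00

A, merged: 12:45–14:00, 16:45–17:30.
B, merged: 10:45–11:15, 14:30–19:30, 20:45–22:30.
12:45–14:00: no B overlap → unchanged.
16:45–17:30: fully covered by B → removed.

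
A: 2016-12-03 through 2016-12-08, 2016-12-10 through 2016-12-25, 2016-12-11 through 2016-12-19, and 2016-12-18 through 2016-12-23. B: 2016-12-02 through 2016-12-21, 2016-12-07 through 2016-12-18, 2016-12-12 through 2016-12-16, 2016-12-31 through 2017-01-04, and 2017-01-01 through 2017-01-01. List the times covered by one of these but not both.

First set merges to 2016-12-03 through 2016-12-08, 2016-12-10 through 2016-12-25.
Second set merges to 2016-12-02 through 2016-12-21, 2016-12-31 through 2017-01-04.
A but not B: 2016-12-22 through 2016-12-25.
B but not A: 2016-12-02 through 2016-12-02, 2016-12-09 through 2016-12-09, 2016-12-31 through 2017-01-04.
Combining gives A △ B.

2016-12-02 through 2016-12-02, 2016-12-09 through 2016-12-09, 2016-12-22 through 2016-12-25, 2016-12-31 through 2017-01-04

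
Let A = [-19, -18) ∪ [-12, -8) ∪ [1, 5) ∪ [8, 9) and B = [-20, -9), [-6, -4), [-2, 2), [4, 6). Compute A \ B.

[-19, -18): fully covered by B → removed.
[-12, -8) minus B → [-9, -8).
[1, 5) minus B → [2, 4).
[8, 9): no B overlap → unchanged.

[-9, -8) ∪ [2, 4) ∪ [8, 9)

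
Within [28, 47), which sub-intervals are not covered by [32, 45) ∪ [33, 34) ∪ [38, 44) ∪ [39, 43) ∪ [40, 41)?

[28, 32) ∪ [45, 47)

After merging, the occupied span is [32, 45).
Complement within [28, 47): [28, 32), [45, 47).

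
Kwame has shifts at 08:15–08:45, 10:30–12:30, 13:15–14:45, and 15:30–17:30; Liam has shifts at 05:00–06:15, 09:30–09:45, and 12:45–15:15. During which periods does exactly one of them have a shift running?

A \ B = 08:15–08:45, 10:30–12:30, 15:30–17:30.
B \ A = 05:00–06:15, 09:30–09:45, 12:45–13:15, 14:45–15:15.
Union of the two gives the symmetric difference.

05:00–06:15, 08:15–08:45, 09:30–09:45, 10:30–12:30, 12:45–13:15, 14:45–15:15, 15:30–17:30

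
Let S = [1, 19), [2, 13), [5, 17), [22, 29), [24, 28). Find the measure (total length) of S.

25

Merged: [1, 19), [22, 29).
Lengths: 18 + 7 = 25.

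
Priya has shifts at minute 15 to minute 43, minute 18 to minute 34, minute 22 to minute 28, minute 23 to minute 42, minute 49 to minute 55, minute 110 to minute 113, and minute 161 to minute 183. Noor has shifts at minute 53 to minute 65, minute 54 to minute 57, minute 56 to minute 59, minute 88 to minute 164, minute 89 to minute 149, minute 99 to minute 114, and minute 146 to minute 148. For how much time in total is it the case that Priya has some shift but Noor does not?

51 minutes

Merge the first list: minute 15 to minute 43, minute 49 to minute 55, minute 110 to minute 113, minute 161 to minute 183.
Merge the second list: minute 53 to minute 65, minute 88 to minute 164.
A \ B = minute 15 to minute 43, minute 49 to minute 53, minute 164 to minute 183.
Total: 28 minutes + 4 minutes + 19 minutes = 51 minutes.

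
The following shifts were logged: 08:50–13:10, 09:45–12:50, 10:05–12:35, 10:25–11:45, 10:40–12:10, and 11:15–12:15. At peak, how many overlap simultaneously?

Walk the sorted start/end points keeping a running depth.
The depth first hits 6 at 11:15.

6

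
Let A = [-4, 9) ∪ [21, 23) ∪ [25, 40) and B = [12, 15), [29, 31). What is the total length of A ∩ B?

A ∩ B = [29, 31).
Total: 2.

2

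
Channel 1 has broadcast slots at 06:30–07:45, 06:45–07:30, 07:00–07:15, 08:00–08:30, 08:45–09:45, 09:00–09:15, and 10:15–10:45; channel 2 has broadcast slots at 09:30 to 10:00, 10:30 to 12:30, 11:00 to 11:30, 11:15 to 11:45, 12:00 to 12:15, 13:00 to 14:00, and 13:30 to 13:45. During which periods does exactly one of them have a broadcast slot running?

A, merged: 06:30–07:45, 08:00–08:30, 08:45–09:45, 10:15–10:45.
B, merged: 09:30–10:00, 10:30–12:30, 13:00–14:00.
Only in the first: 06:30–07:45, 08:00–08:30, 08:45–09:30, 10:15–10:30.
Only in the second: 09:45–10:00, 10:45–12:30, 13:00–14:00.
Together these are the periods covered by exactly one.

06:30–07:45, 08:00–08:30, 08:45–09:30, 09:45–10:00, 10:15–10:30, 10:45–12:30, 13:00–14:00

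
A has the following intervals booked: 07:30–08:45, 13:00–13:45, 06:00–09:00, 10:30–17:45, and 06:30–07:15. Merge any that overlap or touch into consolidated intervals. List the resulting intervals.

06:00–09:00, 10:30–17:45

Sort by start: 06:00–09:00, 06:30–07:15, 07:30–08:45, 10:30–17:45, 13:00–13:45.
06:30–07:15 overlaps/touches 06:00–09:00 → extend to 06:00–09:00.
07:30–08:45 overlaps/touches 06:00–09:00 → extend to 06:00–09:00.
10:30–17:45 is disjoint → start new block.
13:00–13:45 overlaps/touches 10:30–17:45 → extend to 10:30–17:45.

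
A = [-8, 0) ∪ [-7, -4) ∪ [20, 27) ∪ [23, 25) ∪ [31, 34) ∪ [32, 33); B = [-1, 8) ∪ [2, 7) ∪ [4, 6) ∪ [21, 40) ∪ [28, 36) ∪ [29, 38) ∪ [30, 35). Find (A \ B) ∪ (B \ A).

[-8, -1) ∪ [0, 8) ∪ [20, 21) ∪ [27, 31) ∪ [34, 40)

A, merged: [-8, 0), [20, 27), [31, 34).
B, merged: [-1, 8), [21, 40).
A \ B = [-8, -1), [20, 21).
B \ A = [0, 8), [27, 31), [34, 40).
Union of the two gives the symmetric difference.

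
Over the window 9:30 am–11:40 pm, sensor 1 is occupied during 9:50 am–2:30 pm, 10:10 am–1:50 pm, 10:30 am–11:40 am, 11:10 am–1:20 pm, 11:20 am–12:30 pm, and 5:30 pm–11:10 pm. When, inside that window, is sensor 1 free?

9:30 am-9:50 am, 2:30 pm-5:30 pm, 11:10 pm-11:40 pm

The merged coverage is 9:50 am-2:30 pm, 5:30 pm-11:10 pm.
Gaps within 9:30 am-11:40 pm: 9:30 am-9:50 am, 2:30 pm-5:30 pm, 11:10 pm-11:40 pm.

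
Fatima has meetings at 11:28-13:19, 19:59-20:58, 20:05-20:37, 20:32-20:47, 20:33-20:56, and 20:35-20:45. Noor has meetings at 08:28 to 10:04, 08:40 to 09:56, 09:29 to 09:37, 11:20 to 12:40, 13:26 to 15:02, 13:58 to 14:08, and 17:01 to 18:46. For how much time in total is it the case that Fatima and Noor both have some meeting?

1 h 12 min

First set merges to 11:28-13:19, 19:59-20:58.
Second set merges to 08:28-10:04, 11:20-12:40, 13:26-15:02, 17:01-18:46.
A ∩ B = 11:28-12:40.
Total: 1 h 12 min.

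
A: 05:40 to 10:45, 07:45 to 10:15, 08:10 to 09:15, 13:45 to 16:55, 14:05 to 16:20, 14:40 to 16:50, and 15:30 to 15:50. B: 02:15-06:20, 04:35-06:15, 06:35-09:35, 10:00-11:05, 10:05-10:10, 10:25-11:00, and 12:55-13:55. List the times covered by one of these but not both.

Merge the first list: 05:40-10:45, 13:45-16:55.
Merge the second list: 02:15-06:20, 06:35-09:35, 10:00-11:05, 12:55-13:55.
A \ B = 06:20-06:35, 09:35-10:00, 13:55-16:55.
B \ A = 02:15-05:40, 10:45-11:05, 12:55-13:45.
Union of the two gives the symmetric difference.

02:15-05:40, 06:20-06:35, 09:35-10:00, 10:45-11:05, 12:55-13:45, 13:55-16:55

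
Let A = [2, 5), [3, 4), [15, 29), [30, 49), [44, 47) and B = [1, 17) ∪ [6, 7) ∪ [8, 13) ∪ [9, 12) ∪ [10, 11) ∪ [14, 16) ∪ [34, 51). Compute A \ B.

First set merges to [2, 5), [15, 29), [30, 49).
Second set merges to [1, 17), [34, 51).
[2, 5): entirely removed.
[15, 29) \ B = [17, 29).
[30, 49) \ B = [30, 34).

[17, 29) ∪ [30, 34)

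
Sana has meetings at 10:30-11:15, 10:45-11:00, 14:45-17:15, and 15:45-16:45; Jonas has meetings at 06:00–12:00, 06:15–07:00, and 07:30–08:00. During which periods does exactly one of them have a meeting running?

First set merges to 10:30-11:15, 14:45-17:15.
Second set merges to 06:00-12:00.
Only in the first: 14:45-17:15.
Only in the second: 06:00-10:30, 11:15-12:00.
Together these are the periods covered by exactly one.

06:00-10:30, 11:15-12:00, 14:45-17:15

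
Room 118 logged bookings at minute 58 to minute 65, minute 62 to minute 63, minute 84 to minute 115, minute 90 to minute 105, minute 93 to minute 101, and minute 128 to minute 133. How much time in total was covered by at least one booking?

43 minutes

Merged: minute 58 to minute 65, minute 84 to minute 115, minute 128 to minute 133.
Lengths: 7 minutes + 31 minutes + 5 minutes = 43 minutes.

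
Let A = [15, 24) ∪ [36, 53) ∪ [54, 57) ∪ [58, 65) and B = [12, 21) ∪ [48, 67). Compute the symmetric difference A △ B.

[12, 15) ∪ [21, 24) ∪ [36, 48) ∪ [53, 54) ∪ [57, 58) ∪ [65, 67)

A but not B: [21, 24), [36, 48).
B but not A: [12, 15), [53, 54), [57, 58), [65, 67).
Combining gives A △ B.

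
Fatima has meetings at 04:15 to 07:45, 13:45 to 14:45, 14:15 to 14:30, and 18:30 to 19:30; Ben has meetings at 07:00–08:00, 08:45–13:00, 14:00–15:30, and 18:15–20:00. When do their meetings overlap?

07:00–07:45, 14:00–14:45, 18:30–19:30

A, merged: 04:15–07:45, 13:45–14:45, 18:30–19:30.
04:15–07:45 ∩ B → 07:00–07:45.
13:45–14:45 ∩ B → 14:00–14:45.
18:30–19:30 ∩ B → 18:30–19:30.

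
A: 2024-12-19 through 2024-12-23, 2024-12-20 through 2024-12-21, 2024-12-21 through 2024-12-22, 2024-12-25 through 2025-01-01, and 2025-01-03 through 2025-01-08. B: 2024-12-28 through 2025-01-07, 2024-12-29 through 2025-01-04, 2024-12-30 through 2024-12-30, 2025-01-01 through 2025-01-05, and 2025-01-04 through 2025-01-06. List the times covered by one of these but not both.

First set merges to 2024-12-19 through 2024-12-23, 2024-12-25 through 2025-01-01, 2025-01-03 through 2025-01-08.
Second set merges to 2024-12-28 through 2025-01-07.
A \ B = 2024-12-19 through 2024-12-23, 2024-12-25 through 2024-12-27, 2025-01-08 through 2025-01-08.
B \ A = 2025-01-02 through 2025-01-02.
Union of the two gives the symmetric difference.

2024-12-19 through 2024-12-23, 2024-12-25 through 2024-12-27, 2025-01-02 through 2025-01-02, 2025-01-08 through 2025-01-08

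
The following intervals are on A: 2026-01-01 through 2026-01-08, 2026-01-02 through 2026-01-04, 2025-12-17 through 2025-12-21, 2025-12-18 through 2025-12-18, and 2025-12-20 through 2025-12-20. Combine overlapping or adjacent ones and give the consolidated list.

Sort by start: 2025-12-17 through 2025-12-21, 2025-12-18 through 2025-12-18, 2025-12-20 through 2025-12-20, 2026-01-01 through 2026-01-08, 2026-01-02 through 2026-01-04.
2025-12-18 through 2025-12-18 overlaps/touches 2025-12-17 through 2025-12-21 → extend to 2025-12-17 through 2025-12-21.
2025-12-20 through 2025-12-20 overlaps/touches 2025-12-17 through 2025-12-21 → extend to 2025-12-17 through 2025-12-21.
2026-01-01 through 2026-01-08 is disjoint → start new block.
2026-01-02 through 2026-01-04 overlaps/touches 2026-01-01 through 2026-01-08 → extend to 2026-01-01 through 2026-01-08.

2025-12-17 through 2025-12-21, 2026-01-01 through 2026-01-08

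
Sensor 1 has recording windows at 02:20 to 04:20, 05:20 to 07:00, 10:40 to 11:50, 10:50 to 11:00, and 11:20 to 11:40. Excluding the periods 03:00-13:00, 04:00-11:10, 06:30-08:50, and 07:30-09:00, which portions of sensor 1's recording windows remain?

02:20-03:00

First set merges to 02:20-04:20, 05:20-07:00, 10:40-11:50.
Second set merges to 03:00-13:00.
02:20-04:20 \ B = 02:20-03:00.
05:20-07:00: entirely removed.
10:40-11:50: entirely removed.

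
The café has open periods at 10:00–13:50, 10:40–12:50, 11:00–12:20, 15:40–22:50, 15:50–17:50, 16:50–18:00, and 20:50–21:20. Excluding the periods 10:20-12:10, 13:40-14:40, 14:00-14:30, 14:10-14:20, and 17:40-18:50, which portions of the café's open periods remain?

10:00–10:20, 12:10–13:40, 15:40–17:40, 18:50–22:50

A, merged: 10:00–13:50, 15:40–22:50.
B, merged: 10:20–12:10, 13:40–14:40, 17:40–18:50.
10:00–13:50 with B removed leaves 10:00–10:20, 12:10–13:40.
15:40–22:50 with B removed leaves 15:40–17:40, 18:50–22:50.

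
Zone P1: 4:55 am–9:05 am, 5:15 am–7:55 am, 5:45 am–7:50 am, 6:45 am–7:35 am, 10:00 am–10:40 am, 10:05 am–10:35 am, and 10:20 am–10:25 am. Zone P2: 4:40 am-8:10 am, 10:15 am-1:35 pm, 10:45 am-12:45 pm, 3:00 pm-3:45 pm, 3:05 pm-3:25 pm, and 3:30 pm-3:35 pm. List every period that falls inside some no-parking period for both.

A, merged: 4:55 am-9:05 am, 10:00 am-10:40 am.
B, merged: 4:40 am-8:10 am, 10:15 am-1:35 pm, 3:00 pm-3:45 pm.
4:55 am-9:05 am overlaps B on 4:55 am-8:10 am.
10:00 am-10:40 am overlaps B on 10:15 am-10:40 am.

4:55 am-8:10 am, 10:15 am-10:40 am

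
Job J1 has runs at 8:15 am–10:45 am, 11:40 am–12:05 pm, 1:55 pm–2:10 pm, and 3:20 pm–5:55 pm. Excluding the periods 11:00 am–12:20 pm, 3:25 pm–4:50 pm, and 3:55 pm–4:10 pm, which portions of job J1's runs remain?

B, merged: 11:00 am-12:20 pm, 3:25 pm-4:50 pm.
8:15 am-10:45 am is untouched.
11:40 am-12:05 pm lies entirely inside B → drops out.
1:55 pm-2:10 pm is untouched.
3:20 pm-5:55 pm with B removed leaves 3:20 pm-3:25 pm, 4:50 pm-5:55 pm.

8:15 am-10:45 am, 1:55 pm-2:10 pm, 3:20 pm-3:25 pm, 4:50 pm-5:55 pm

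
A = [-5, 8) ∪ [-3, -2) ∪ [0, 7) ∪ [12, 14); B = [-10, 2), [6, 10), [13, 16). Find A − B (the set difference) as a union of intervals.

A, merged: [-5, 8), [12, 14).
[-5, 8) minus B → [2, 6).
[12, 14) minus B → [12, 13).

[2, 6) ∪ [12, 13)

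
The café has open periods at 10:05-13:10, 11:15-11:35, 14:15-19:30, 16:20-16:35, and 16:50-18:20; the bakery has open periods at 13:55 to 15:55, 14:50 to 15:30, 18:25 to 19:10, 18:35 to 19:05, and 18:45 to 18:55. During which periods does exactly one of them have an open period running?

A, merged: 10:05–13:10, 14:15–19:30.
B, merged: 13:55–15:55, 18:25–19:10.
Only in the first: 10:05–13:10, 15:55–18:25, 19:10–19:30.
Only in the second: 13:55–14:15.
Together these are the periods covered by exactly one.

10:05–13:10, 13:55–14:15, 15:55–18:25, 19:10–19:30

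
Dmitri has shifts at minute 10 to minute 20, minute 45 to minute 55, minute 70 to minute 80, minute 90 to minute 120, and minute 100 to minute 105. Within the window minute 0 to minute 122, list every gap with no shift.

Covered (merged): minute 10 to minute 20, minute 45 to minute 55, minute 70 to minute 80, minute 90 to minute 120.
Gaps within minute 0 to minute 122: minute 0 to minute 10, minute 20 to minute 45, minute 55 to minute 70, minute 80 to minute 90, minute 120 to minute 122.

minute 0 to minute 10, minute 20 to minute 45, minute 55 to minute 70, minute 80 to minute 90, minute 120 to minute 122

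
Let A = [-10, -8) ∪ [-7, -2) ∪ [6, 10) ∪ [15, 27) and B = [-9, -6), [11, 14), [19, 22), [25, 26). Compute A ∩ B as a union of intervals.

[-9, -8) ∪ [-7, -6) ∪ [19, 22) ∪ [25, 26)

[-10, -8) ∩ B → [-9, -8).
[-7, -2) ∩ B → [-7, -6).
[6, 10) meets no B interval.
[15, 27) ∩ B → [19, 22), [25, 26).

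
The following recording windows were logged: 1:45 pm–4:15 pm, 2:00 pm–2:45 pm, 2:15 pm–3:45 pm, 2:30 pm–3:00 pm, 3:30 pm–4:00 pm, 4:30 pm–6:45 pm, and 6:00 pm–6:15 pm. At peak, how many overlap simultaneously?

4

Walk the sorted start/end points keeping a running depth.
The depth first hits 4 at 2:30 pm.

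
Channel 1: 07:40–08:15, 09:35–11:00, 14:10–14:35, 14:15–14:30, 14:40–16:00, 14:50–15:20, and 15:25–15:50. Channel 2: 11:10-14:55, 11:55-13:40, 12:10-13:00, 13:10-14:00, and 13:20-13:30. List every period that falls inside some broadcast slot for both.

14:10-14:35, 14:40-14:55

First set merges to 07:40-08:15, 09:35-11:00, 14:10-14:35, 14:40-16:00.
Second set merges to 11:10-14:55.
07:40-08:15 falls entirely outside B.
09:35-11:00 falls entirely outside B.
14:10-14:35 overlaps B on 14:10-14:35.
14:40-16:00 overlaps B on 14:40-14:55.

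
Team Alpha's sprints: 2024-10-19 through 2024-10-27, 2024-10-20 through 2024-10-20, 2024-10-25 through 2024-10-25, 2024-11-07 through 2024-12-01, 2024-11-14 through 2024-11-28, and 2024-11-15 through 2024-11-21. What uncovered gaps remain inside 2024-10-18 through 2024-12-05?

2024-10-18 through 2024-10-18, 2024-10-28 through 2024-11-06, 2024-12-02 through 2024-12-05

Covered (merged): 2024-10-19 through 2024-10-27, 2024-11-07 through 2024-12-01.
Uncovered inside 2024-10-18 through 2024-12-05: 2024-10-18 through 2024-10-18, 2024-10-28 through 2024-11-06, 2024-12-02 through 2024-12-05.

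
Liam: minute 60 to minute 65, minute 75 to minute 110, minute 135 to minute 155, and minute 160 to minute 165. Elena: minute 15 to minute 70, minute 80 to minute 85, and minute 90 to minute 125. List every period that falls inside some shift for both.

minute 60 to minute 65, minute 80 to minute 85, minute 90 to minute 110

minute 60 to minute 65 ∩ B → minute 60 to minute 65.
minute 75 to minute 110 ∩ B → minute 80 to minute 85, minute 90 to minute 110.
minute 135 to minute 155 meets no B interval.
minute 160 to minute 165 meets no B interval.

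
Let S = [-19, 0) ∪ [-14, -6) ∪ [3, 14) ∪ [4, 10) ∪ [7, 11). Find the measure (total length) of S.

Merged: [-19, 0), [3, 14).
Lengths: 19 + 11 = 30.

30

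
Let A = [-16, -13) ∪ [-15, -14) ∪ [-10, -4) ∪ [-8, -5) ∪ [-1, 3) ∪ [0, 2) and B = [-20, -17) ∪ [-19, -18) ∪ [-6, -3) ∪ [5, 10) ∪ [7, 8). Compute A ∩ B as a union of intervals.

Merge the first list: [-16, -13), [-10, -4), [-1, 3).
Merge the second list: [-20, -17), [-6, -3), [5, 10).
[-16, -13) meets no B interval.
[-10, -4) ∩ B → [-6, -4).
[-1, 3) meets no B interval.

[-6, -4)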